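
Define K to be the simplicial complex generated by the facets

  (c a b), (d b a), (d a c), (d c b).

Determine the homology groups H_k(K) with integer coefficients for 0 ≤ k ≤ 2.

H_0 ≅ Z,  H_1 = 0,  H_2 ≅ Z.

Fix the vertex order a < b < c < d and write every simplex with vertices in increasing order. Then dim K = 2 and the simplices of K are:

  0-simplices (4): a, b, c, d
  1-simplices (6): ab, ac, ad, bc, bd, cd
  2-simplices (4): abc, abd, acd, bcd

so the chain groups are C_0 ≅ Z^4, C_1 ≅ Z^6, C_2 ≅ Z^4.

Boundary ∂_1: C_1 → C_0 is given by ∂[p,q] = [q] − [p]. For instance
  ∂cd = d − c.
This gives a 4×6 integer matrix of rank 3; reducing to Smith normal form yields diagonal entries (1,1,1).

∂_2: C_2 → C_1 maps a triangle to the signed sum of its edges. For instance
  ∂abd = bd − ad + ab,
  ∂abc = bc − ac + ab.
The 6×4 boundary matrix has rank 3 and Smith normal form diag(1,1,1).

From H_k ≅ ker(∂_k) / im(∂_{k+1}) we obtain:

  H_0: rank C_0 − rank ∂_1 = 4 − 3 = 1, and the invariant factors of ∂_1 are all 1, so H_0 = Z.
  H_1: rank ker ∂_1 − rank ∂_2 = (6 − 3) − 3 = 0, and the invariant factors of ∂_2 are all 1, so H_1 = 0.
  H_2: rank ker ∂_2 − rank ∂_3 = (4 − 3) − 0 = 1, and there is no ∂_3, so H_2 = Z.

As a check, the Euler characteristic is 4 − 6 + 4 = 2, which agrees with 1 − 0 + 1 = 2.
(K is a triangulation of the 2-sphere S^2.)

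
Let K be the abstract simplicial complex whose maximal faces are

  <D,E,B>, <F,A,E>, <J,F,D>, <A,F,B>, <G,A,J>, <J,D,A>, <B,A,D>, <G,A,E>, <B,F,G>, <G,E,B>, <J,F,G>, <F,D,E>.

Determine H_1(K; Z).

H_1 ≅ Z/2.

K has 7 vertices, 18 edges, 12 triangles.
rank ∂_1 = 6, rank ∂_2 = 12 ⇒ b_1 = 18 − 6 − 12 = 0; ∂_2 has invariant factor(s) [2] giving torsion. So H_1 = Z/2.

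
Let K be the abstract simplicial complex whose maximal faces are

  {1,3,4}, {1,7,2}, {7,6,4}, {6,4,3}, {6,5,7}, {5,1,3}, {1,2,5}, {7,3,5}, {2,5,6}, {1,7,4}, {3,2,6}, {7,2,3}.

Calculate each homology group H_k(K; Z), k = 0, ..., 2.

Order the vertices as 1 < 2 < 3 < 4 < 5 < 6 < 7. Listing each simplex with vertices in this order, K has dimension 2 with simplices:

  0-simplices (7): [1], [2], [3], [4], [5], [6], [7]
  1-simplices (18): [1,2], [1,3], [1,4], [1,5], [1,7], [2,3], [2,5], [2,6], [2,7], [3,4], [3,5], [3,6], [3,7], [4,6], [4,7], [5,6], [5,7], [6,7]
  2-simplices (12): [1,2,5], [1,2,7], [1,3,4], [1,3,5], [1,4,7], [2,3,6], [2,3,7], [2,5,6], [3,4,6], [3,5,7], [4,6,7], [5,6,7]

so the chain groups are C_0 ≅ Z^7, C_1 ≅ Z^18, C_2 ≅ Z^12.

The boundary map ∂_1: C_1 → C_0 sends each edge [p,q] (with p < q) to q − p. For instance
  ∂[4,7] = [7] − [4].
This gives a 7×18 integer matrix of rank 6; reducing to Smith normal form yields diagonal entries (1,1,1,1,1,1).

The boundary map ∂_2: C_2 → C_1 maps a triangle to the signed sum of its edges. For instance
  ∂[2,5,6] = [5,6] − [2,6] + [2,5],
  ∂[1,3,5] = [3,5] − [1,5] + [1,3].
The 18×12 boundary matrix has rank 12 and Smith normal form diag(1,1,1,1,1,1,1,1,1,1,1,2).

Now H_k = ker ∂_k / im ∂_{k+1}, so:

  H_0: rank C_0 − rank ∂_1 = 7 − 6 = 1, and the invariant factors of ∂_1 are all 1, so H_0 = Z.
  H_1: rank ker ∂_1 − rank ∂_2 = (18 − 6) − 12 = 0, and ∂_2 has invariant factor 2 > 1, so H_1 = Z/2.
  H_2: rank ker ∂_2 − rank ∂_3 = (12 − 12) − 0 = 0, and there is no ∂_3, so H_2 = 0.

(K is a triangulation of the real projective plane RP^2.)

H_0 ≅ Z,  H_1 ≅ Z/2,  H_2 = 0.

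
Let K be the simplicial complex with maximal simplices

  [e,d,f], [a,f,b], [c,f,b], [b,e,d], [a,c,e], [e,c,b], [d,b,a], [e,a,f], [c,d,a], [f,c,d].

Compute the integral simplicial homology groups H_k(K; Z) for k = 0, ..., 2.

Take the total order a < b < c < d < e < f on the vertex set. Then K (dimension 2) consists of the simplices:

  0-simplices (6): a, b, c, d, e, f
  1-simplices (15): ab, ac, ad, ae, af, bc, bd, be, bf, cd, ce, cf, de, df, ef
  2-simplices (10): abd, abf, acd, ace, aef, bce, bcf, bde, cdf, def

giving chain groups C_0 ≅ Z^6, C_1 ≅ Z^15, C_2 ≅ Z^10.

∂_1: C_1 → C_0 maps an edge to its endpoints' difference, ∂[p,q] = q − p. For instance
  ∂bf = f − b.
The 6×15 boundary matrix has rank 5 and Smith normal form diag(1,1,1,1,1).

∂_2: C_2 → C_1 sends each 2-simplex [p,q,r] to [q,r] − [p,r] + [p,q]. For instance
  ∂bcf = cf − bf + bc,
  ∂abf = bf − af + ab.
As a 15×10 matrix over Z this has rank 10, with invariant factors (1,1,1,1,1,1,1,1,1,2).

Now H_k = ker ∂_k / im ∂_{k+1}, so:

  H_0: rank C_0 − rank ∂_1 = 6 − 5 = 1, and the invariant factors of ∂_1 are all 1, so H_0 = Z.
  H_1: rank ker ∂_1 − rank ∂_2 = (15 − 5) − 10 = 0, and ∂_2 has invariant factor 2 > 1, so H_1 = Z/2.
  H_2: rank ker ∂_2 − rank ∂_3 = (10 − 10) − 0 = 0, and there is no ∂_3, so H_2 = 0.

H_0 ≅ Z,  H_1 ≅ Z/2,  H_2 = 0.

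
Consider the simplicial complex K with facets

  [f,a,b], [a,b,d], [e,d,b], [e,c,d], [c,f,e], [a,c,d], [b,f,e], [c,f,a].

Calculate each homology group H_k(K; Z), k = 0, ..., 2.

H_0 = Z,  H_1 = 0,  H_2 = Z.

We work with the vertex ordering a < b < c < d < e < f. The simplices of K, each written with vertices in increasing order, are:

  0-simplices (6): a, b, c, d, e, f
  1-simplices (12): ab, ac, ad, af, bd, be, bf, cd, ce, cf, de, ef
  2-simplices (8): abd, abf, acd, acf, bde, bef, cde, cef

Hence C_0 ≅ Z^6, C_1 ≅ Z^12, C_2 ≅ Z^8.

Boundary ∂_1: C_1 → C_0 sends each edge [p,q] (with p < q) to q − p.
The 6×12 boundary matrix has rank 5 and Smith normal form diag(1,1,1,1,1).

∂_2: C_2 → C_1 sends each 2-simplex [p,q,r] to [q,r] − [p,r] + [p,q]. For instance
  ∂acd = cd − ad + ac,
  ∂abf = bf − af + ab.
The 12×8 boundary matrix has rank 7 and Smith normal form diag(1,1,1,1,1,1,1).

Reading off H_k = ker ∂_k / im ∂_{k+1}:

  H_0: rank C_0 − rank ∂_1 = 6 − 5 = 1, and the invariant factors of ∂_1 are all 1, so H_0 = Z.
  H_1: rank ker ∂_1 − rank ∂_2 = (12 − 5) − 7 = 0, and the invariant factors of ∂_2 are all 1, so H_1 = 0.
  H_2: rank ker ∂_2 − rank ∂_3 = (8 − 7) − 0 = 1, and there is no ∂_3, so H_2 = Z.

As a check, the Euler characteristic is 6 − 12 + 8 = 2, which agrees with 1 − 0 + 1 = 2.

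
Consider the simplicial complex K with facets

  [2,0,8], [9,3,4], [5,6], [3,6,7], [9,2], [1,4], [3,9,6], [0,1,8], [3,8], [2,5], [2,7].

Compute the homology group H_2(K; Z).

K has 10 vertices, 18 edges, 5 triangles.
rank ∂_2 = 5, rank ∂_3 = 0 ⇒ b_2 = 5 − 5 − 0 = 0. So H_2 = 0.

H_2 ≅ 0.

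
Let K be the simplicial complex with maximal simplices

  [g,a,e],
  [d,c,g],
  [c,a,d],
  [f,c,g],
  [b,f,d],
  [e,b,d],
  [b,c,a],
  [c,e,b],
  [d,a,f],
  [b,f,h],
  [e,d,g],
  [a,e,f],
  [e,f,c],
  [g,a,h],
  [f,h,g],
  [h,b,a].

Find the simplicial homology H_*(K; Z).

Order the vertices as a < b < c < d < e < f < g < h. Listing each simplex with vertices in this order, K has dimension 2 with simplices:

  0-simplices (8): a, b, c, d, e, f, g, h
  1-simplices (24): ab, ac, ad, ae, af, ag, ah, bc, bd, be, bf, bh, cd, ce, cf, cg, de, df, dg, ef, eg, fg, fh, gh
  2-simplices (16): abc, abh, acd, adf, aef, aeg, agh, bce, bde, bdf, bfh, cdg, cef, cfg, deg, fgh

so the chain groups are C_0 ≅ Z^8, C_1 ≅ Z^24, C_2 ≅ Z^16.

∂_1: C_1 → C_0 sends each edge [p,q] (with p < q) to q − p.
The 8×24 boundary matrix has rank 7 and Smith normal form diag(1,1,1,1,1,1,1).

Boundary ∂_2: C_2 → C_1 maps a triangle to the signed sum of its edges. For instance
  ∂cfg = fg − cg + cf,
  ∂bde = de − be + bd.
This gives a 24×16 integer matrix of rank 15; reducing to Smith normal form yields diagonal entries (1,1,1,1,1,1,1,1,1,1,1,1,1,1,1).

Reading off H_k = ker ∂_k / im ∂_{k+1}:

  H_0: rank C_0 − rank ∂_1 = 8 − 7 = 1, and the invariant factors of ∂_1 are all 1, so H_0 = Z.
  H_1: rank ker ∂_1 − rank ∂_2 = (24 − 7) − 15 = 2, and the invariant factors of ∂_2 are all 1, so H_1 = Z^2.
  H_2: rank ker ∂_2 − rank ∂_3 = (16 − 15) − 0 = 1, and there is no ∂_3, so H_2 = Z.

H_0 ≅ Z,  H_1 ≅ Z^2,  H_2 ≅ Z.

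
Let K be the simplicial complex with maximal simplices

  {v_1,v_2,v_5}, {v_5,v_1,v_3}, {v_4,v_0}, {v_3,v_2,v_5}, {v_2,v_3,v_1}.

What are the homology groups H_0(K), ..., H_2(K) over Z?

K has 6 vertices, 7 edges, 4 triangles.
rank ∂_0 = 0, rank ∂_1 = 4 ⇒ b_0 = 6 − 0 − 4 = 2; all invariant factors of ∂_1 are 1 so no torsion. So H_0 = Z^2.
rank ∂_1 = 4, rank ∂_2 = 3 ⇒ b_1 = 7 − 4 − 3 = 0; all invariant factors of ∂_2 are 1 so no torsion. So H_1 = 0.
rank ∂_2 = 3, rank ∂_3 = 0 ⇒ b_2 = 4 − 3 − 0 = 1. So H_2 = Z.

H_0 = Z^2,  H_1 = 0,  H_2 = Z.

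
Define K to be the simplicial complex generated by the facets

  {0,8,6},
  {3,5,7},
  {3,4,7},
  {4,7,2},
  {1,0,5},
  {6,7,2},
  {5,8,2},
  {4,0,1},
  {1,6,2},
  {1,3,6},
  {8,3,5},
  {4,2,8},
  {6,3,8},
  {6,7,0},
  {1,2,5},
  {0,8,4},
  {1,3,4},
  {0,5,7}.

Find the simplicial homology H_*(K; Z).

Take the total order 0 < 1 < 2 < 3 < 4 < 5 < 6 < 7 < 8 on the vertex set. Then K (dimension 2) consists of the simplices:

  0-simplices (9): [0], [1], [2], [3], [4], [5], [6], [7], [8]
  1-simplices (27): (27 of them)
  2-simplices (18): [0,1,4], [0,1,5], [0,4,8], [0,5,7], [0,6,7], [0,6,8], [1,2,5], [1,2,6], [1,3,4], [1,3,6], [2,4,7], [2,4,8], [2,5,8], [2,6,7], [3,4,7], [3,5,7], [3,5,8], [3,6,8]

Hence C_0 ≅ Z^9, C_1 ≅ Z^27, C_2 ≅ Z^18.

∂_1: C_1 → C_0 is given by ∂[p,q] = [q] − [p]. For instance
  ∂[1,4] = [4] − [1].
The resulting 9×27 matrix has rank 8, and its Smith normal form has invariant factors (1,1,1,1,1,1,1,1).

The boundary map ∂_2: C_2 → C_1 sends each 2-simplex [p,q,r] to [q,r] − [p,r] + [p,q]. For instance
  ∂[2,4,8] = [4,8] − [2,8] + [2,4],
  ∂[0,4,8] = [4,8] − [0,8] + [0,4].
The 27×18 boundary matrix has rank 17 and Smith normal form diag(1,1,1,1,1,1,1,1,1,1,1,1,1,1,1,1,1).

Reading off H_k = ker ∂_k / im ∂_{k+1}:

  H_0: rank C_0 − rank ∂_1 = 9 − 8 = 1, and the invariant factors of ∂_1 are all 1, so H_0 ≅ Z.
  H_1: rank ker ∂_1 − rank ∂_2 = (27 − 8) − 17 = 2, and the invariant factors of ∂_2 are all 1, so H_1 ≅ Z^2.
  H_2: rank ker ∂_2 − rank ∂_3 = (18 − 17) − 0 = 1, and there is no ∂_3, so H_2 ≅ Z.

H_0 = Z,  H_1 = Z^2,  H_2 = Z.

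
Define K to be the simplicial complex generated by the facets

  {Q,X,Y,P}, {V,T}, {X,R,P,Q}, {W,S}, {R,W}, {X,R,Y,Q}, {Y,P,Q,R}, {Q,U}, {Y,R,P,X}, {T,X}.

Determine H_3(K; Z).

H_3 = Z.

Fix the vertex order P < Q < R < S < T < U < V < W < X < Y and write every simplex with vertices in increasing order. Then dim K = 3 and the simplices of K are:

  0-simplices (10): P, Q, R, S, T, U, V, W, X, Y
  1-simplices (15): PQ, PR, PX, PY, QR, QU, QX, QY, RW, RX, RY, SW, TV, TX, XY
  2-simplices (10): PQR, PQX, PQY, PRX, PRY, PXY, QRX, QRY, QXY, RXY
  3-simplices (5): PQRX, PQRY, PQXY, PRXY, QRXY

Hence C_0 ≅ Z^10, C_1 ≅ Z^15, C_2 ≅ Z^10, C_3 ≅ Z^5.

The boundary map ∂_1: C_1 → C_0 maps an edge to its endpoints' difference, ∂[p,q] = q − p. For instance
  ∂TX = X − T.
The resulting 10×15 matrix has rank 9, and its Smith normal form has invariant factors (1,1,1,1,1,1,1,1,1).

Boundary ∂_2: C_2 → C_1 acts by ∂[p,q,r] = [q,r] − [p,r] + [p,q]. For instance
  ∂PRY = RY − PY + PR,
  ∂PQX = QX − PX + PQ.
As a 15×10 matrix over Z this has rank 6, with invariant factors (1,1,1,1,1,1).

Boundary ∂_3: C_3 → C_2 sends each 3-simplex σ to the alternating sum Σ_i (−1)^i (σ with its i-th vertex removed). For instance
  ∂PRXY = RXY − PXY + PRY − PRX,
  ∂PQRX = QRX − PRX + PQX − PQR.
This gives a 10×5 integer matrix of rank 4; reducing to Smith normal form yields diagonal entries (1,1,1,1).

Reading off H_k = ker ∂_k / im ∂_{k+1}:

  H_3: rank ker ∂_3 − rank ∂_4 = (5 − 4) − 0 = 1, and there is no ∂_4, so H_3 ≅ Z.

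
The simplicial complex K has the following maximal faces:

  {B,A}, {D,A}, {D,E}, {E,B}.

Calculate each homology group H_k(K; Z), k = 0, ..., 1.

H_0 ≅ Z,  H_1 ≅ Z.

Fix the vertex order A < B < D < E and write every simplex with vertices in increasing order. Then dim K = 1 and the simplices of K are:

  0-simplices (4): A, B, D, E
  1-simplices (4): AB, AD, BE, DE

giving chain groups C_0 ≅ Z^4, C_1 ≅ Z^4.

Boundary ∂_1: C_1 → C_0 maps an edge to its endpoints' difference, ∂[p,q] = q − p. For instance
  ∂DE = E − D.
As a 4×4 matrix over Z this has rank 3, with invariant factors (1,1,1).

Now H_k = ker ∂_k / im ∂_{k+1}, so:

  H_0: rank C_0 − rank ∂_1 = 4 − 3 = 1, and the invariant factors of ∂_1 are all 1, so H_0 = Z.
  H_1: rank ker ∂_1 − rank ∂_2 = (4 − 3) − 0 = 1, and there is no ∂_2, so H_1 = Z.

As a check, the Euler characteristic is 4 − 4 = 0, which agrees with 1 − 1 = 0.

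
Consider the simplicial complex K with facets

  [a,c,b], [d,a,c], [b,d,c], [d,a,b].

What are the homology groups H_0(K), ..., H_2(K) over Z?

Take the total order a < b < c < d on the vertex set. Then K (dimension 2) consists of the simplices:

  0-simplices (4): a, b, c, d
  1-simplices (6): ab, ac, ad, bc, bd, cd
  2-simplices (4): abc, abd, acd, bcd

Hence C_0 ≅ Z^4, C_1 ≅ Z^6, C_2 ≅ Z^4.

The boundary map ∂_1: C_1 → C_0 is given by ∂[p,q] = [q] − [p]. For instance
  ∂cd = d − c.
As a 4×6 matrix over Z this has rank 3, with invariant factors (1,1,1).

Boundary ∂_2: C_2 → C_1 maps a triangle to the signed sum of its edges. For instance
  ∂bcd = cd − bd + bc,
  ∂abc = bc − ac + ab.
This gives a 6×4 integer matrix of rank 3; reducing to Smith normal form yields diagonal entries (1,1,1).

Now H_k = ker ∂_k / im ∂_{k+1}, so:

  H_0: rank C_0 − rank ∂_1 = 4 − 3 = 1, and the invariant factors of ∂_1 are all 1, so H_0 ≅ Z.
  H_1: rank ker ∂_1 − rank ∂_2 = (6 − 3) − 3 = 0, and the invariant factors of ∂_2 are all 1, so H_1 ≅ 0.
  H_2: rank ker ∂_2 − rank ∂_3 = (4 − 3) − 0 = 1, and there is no ∂_3, so H_2 ≅ Z.

(K is a triangulation of the 2-sphere S^2.)

H_0 ≅ Z,  H_1 = 0,  H_2 ≅ Z.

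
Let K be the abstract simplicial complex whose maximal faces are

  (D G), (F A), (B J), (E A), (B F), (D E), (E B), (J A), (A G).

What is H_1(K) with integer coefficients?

Take the total order A < B < D < E < F < G < J on the vertex set. Then K (dimension 1) consists of the simplices:

  0-simplices (7): A, B, D, E, F, G, J
  1-simplices (9): AE, AF, AG, AJ, BE, BF, BJ, DE, DG

Hence C_0 ≅ Z^7, C_1 ≅ Z^9.

∂_1: C_1 → C_0 maps an edge to its endpoints' difference, ∂[p,q] = q − p. For instance
  ∂DE = E − D.
As a 7×9 matrix over Z this has rank 6, with invariant factors (1,1,1,1,1,1).

Now H_k = ker ∂_k / im ∂_{k+1}, so:

  H_1: rank ker ∂_1 − rank ∂_2 = (9 − 6) − 0 = 3, and there is no ∂_2, so H_1 ≅ Z^3.

H_1 ≅ Z^3.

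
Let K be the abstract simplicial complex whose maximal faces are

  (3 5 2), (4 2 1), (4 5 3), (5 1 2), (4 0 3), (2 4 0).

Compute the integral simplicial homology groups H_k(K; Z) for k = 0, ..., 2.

Fix the vertex order 0 < 1 < 2 < 3 < 4 < 5 and write every simplex with vertices in increasing order. Then dim K = 2 and the simplices of K are:

  0-simplices (6): [0], [1], [2], [3], [4], [5]
  1-simplices (12): [0,2], [0,3], [0,4], [1,2], [1,4], [1,5], [2,3], [2,4], [2,5], [3,4], [3,5], [4,5]
  2-simplices (6): [0,2,4], [0,3,4], [1,2,4], [1,2,5], [2,3,5], [3,4,5]

so the chain groups are C_0 ≅ Z^6, C_1 ≅ Z^12, C_2 ≅ Z^6.

The boundary map ∂_1: C_1 → C_0 sends each edge [p,q] (with p < q) to q − p.
This gives a 6×12 integer matrix of rank 5; reducing to Smith normal form yields diagonal entries (1,1,1,1,1).

Boundary ∂_2: C_2 → C_1 acts by ∂[p,q,r] = [q,r] − [p,r] + [p,q]. For instance
  ∂[3,4,5] = [4,5] − [3,5] + [3,4],
  ∂[2,3,5] = [3,5] − [2,5] + [2,3].
This gives a 12×6 integer matrix of rank 6; reducing to Smith normal form yields diagonal entries (1,1,1,1,1,1).

Reading off H_k = ker ∂_k / im ∂_{k+1}:

  H_0: rank C_0 − rank ∂_1 = 6 − 5 = 1, and the invariant factors of ∂_1 are all 1, so H_0 ≅ Z.
  H_1: rank ker ∂_1 − rank ∂_2 = (12 − 5) − 6 = 1, and the invariant factors of ∂_2 are all 1, so H_1 ≅ Z.
  H_2: rank ker ∂_2 − rank ∂_3 = (6 − 6) − 0 = 0, and there is no ∂_3, so H_2 ≅ 0.

H_0 ≅ Z,  H_1 ≅ Z,  H_2 = 0.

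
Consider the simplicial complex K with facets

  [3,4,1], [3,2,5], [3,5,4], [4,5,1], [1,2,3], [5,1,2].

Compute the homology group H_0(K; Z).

H_0 ≅ Z.

Order the vertices as 1 < 2 < 3 < 4 < 5. Listing each simplex with vertices in this order, K has dimension 2 with simplices:

  0-simplices (5): [1], [2], [3], [4], [5]
  1-simplices (9): [1,2], [1,3], [1,4], [1,5], [2,3], [2,5], [3,4], [3,5], [4,5]
  2-simplices (6): [1,2,3], [1,2,5], [1,3,4], [1,4,5], [2,3,5], [3,4,5]

Hence C_0 ≅ Z^5, C_1 ≅ Z^9, C_2 ≅ Z^6.

∂_1: C_1 → C_0 is given by ∂[p,q] = [q] − [p].
This gives a 5×9 integer matrix of rank 4; reducing to Smith normal form yields diagonal entries (1,1,1,1).

∂_2: C_2 → C_1 acts by ∂[p,q,r] = [q,r] − [p,r] + [p,q]. For instance
  ∂[1,3,4] = [3,4] − [1,4] + [1,3],
  ∂[1,2,5] = [2,5] − [1,5] + [1,2].
The 9×6 boundary matrix has rank 5 and Smith normal form diag(1,1,1,1,1).

Now H_k = ker ∂_k / im ∂_{k+1}, so:

  H_0: rank C_0 − rank ∂_1 = 5 − 4 = 1, and the invariant factors of ∂_1 are all 1, so H_0 = Z.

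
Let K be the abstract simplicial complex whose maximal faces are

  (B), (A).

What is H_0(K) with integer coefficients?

H_0 = Z^2.

K has 2 vertices.
rank ∂_0 = 0, rank ∂_1 = 0 ⇒ b_0 = 2 − 0 − 0 = 2. So H_0 ≅ Z^2.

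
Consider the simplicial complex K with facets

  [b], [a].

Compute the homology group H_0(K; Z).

H_0 ≅ Z^2.

K has 2 vertices.
rank ∂_0 = 0, rank ∂_1 = 0 ⇒ b_0 = 2 − 0 − 0 = 2. So H_0 ≅ Z^2.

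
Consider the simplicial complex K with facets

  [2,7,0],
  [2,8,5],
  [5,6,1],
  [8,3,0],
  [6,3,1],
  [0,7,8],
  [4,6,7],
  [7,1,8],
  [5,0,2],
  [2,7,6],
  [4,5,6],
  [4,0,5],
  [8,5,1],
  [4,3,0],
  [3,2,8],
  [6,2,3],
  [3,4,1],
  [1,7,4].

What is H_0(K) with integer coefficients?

H_0 ≅ Z.

K has 9 vertices, 27 edges, 18 triangles.
rank ∂_0 = 0, rank ∂_1 = 8 ⇒ b_0 = 9 − 0 − 8 = 1; all invariant factors of ∂_1 are 1 so no torsion. So H_0 ≅ Z.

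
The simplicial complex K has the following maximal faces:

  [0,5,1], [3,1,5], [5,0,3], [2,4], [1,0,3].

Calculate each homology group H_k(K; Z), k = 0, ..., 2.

Order the vertices as 0 < 1 < 2 < 3 < 4 < 5. Listing each simplex with vertices in this order, K has dimension 2 with simplices:

  0-simplices (6): [0], [1], [2], [3], [4], [5]
  1-simplices (7): [0,1], [0,3], [0,5], [1,3], [1,5], [2,4], [3,5]
  2-simplices (4): [0,1,3], [0,1,5], [0,3,5], [1,3,5]

giving chain groups C_0 ≅ Z^6, C_1 ≅ Z^7, C_2 ≅ Z^4.

Boundary ∂_1: C_1 → C_0 maps an edge to its endpoints' difference, ∂[p,q] = q − p.
The resulting 6×7 matrix has rank 4, and its Smith normal form has invariant factors (1,1,1,1).

The boundary map ∂_2: C_2 → C_1 acts by ∂[p,q,r] = [q,r] − [p,r] + [p,q]. For instance
  ∂[0,3,5] = [3,5] − [0,5] + [0,3],
  ∂[0,1,3] = [1,3] − [0,3] + [0,1].
The 7×4 boundary matrix has rank 3 and Smith normal form diag(1,1,1).

Reading off H_k = ker ∂_k / im ∂_{k+1}:

  H_0: rank C_0 − rank ∂_1 = 6 − 4 = 2, and the invariant factors of ∂_1 are all 1, so H_0 = Z^2.
  H_1: rank ker ∂_1 − rank ∂_2 = (7 − 4) − 3 = 0, and the invariant factors of ∂_2 are all 1, so H_1 = 0.
  H_2: rank ker ∂_2 − rank ∂_3 = (4 − 3) − 0 = 1, and there is no ∂_3, so H_2 = Z.

As a check, the Euler characteristic is 6 − 7 + 4 = 3, which agrees with 2 − 0 + 1 = 3.

H_0 ≅ Z^2,  H_1 = 0,  H_2 ≅ Z.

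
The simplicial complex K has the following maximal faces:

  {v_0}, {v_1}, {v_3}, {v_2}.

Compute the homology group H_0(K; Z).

Order the vertices as v_0 < v_1 < v_2 < v_3. Listing each simplex with vertices in this order, K has dimension 0 with simplices:

  0-simplices (4): [v_0], [v_1], [v_2], [v_3]

Hence C_0 ≅ Z^4.

From H_k ≅ ker(∂_k) / im(∂_{k+1}) we obtain:

  H_0: rank C_0 − rank ∂_1 = 4 − 0 = 4, and there is no ∂_1, so H_0 = Z^4.

H_0 = Z^4.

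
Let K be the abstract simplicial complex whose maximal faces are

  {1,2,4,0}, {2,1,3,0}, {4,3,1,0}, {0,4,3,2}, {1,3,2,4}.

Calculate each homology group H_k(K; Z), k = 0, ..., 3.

H_0 ≅ Z,  H_1 = 0,  H_2 = 0,  H_3 ≅ Z.

Take the total order 0 < 1 < 2 < 3 < 4 on the vertex set. Then K (dimension 3) consists of the simplices:

  0-simplices (5): [0], [1], [2], [3], [4]
  1-simplices (10): [0,1], [0,2], [0,3], [0,4], [1,2], [1,3], [1,4], [2,3], [2,4], [3,4]
  2-simplices (10): [0,1,2], [0,1,3], [0,1,4], [0,2,3], [0,2,4], [0,3,4], [1,2,3], [1,2,4], [1,3,4], [2,3,4]
  3-simplices (5): [0,1,2,3], [0,1,2,4], [0,1,3,4], [0,2,3,4], [1,2,3,4]

giving chain groups C_0 ≅ Z^5, C_1 ≅ Z^10, C_2 ≅ Z^10, C_3 ≅ Z^5.

The boundary map ∂_1: C_1 → C_0 maps an edge to its endpoints' difference, ∂[p,q] = q − p.
As a 5×10 matrix over Z this has rank 4, with invariant factors (1,1,1,1).

∂_2: C_2 → C_1 sends each 2-simplex [p,q,r] to [q,r] − [p,r] + [p,q]. For instance
  ∂[0,1,2] = [1,2] − [0,2] + [0,1],
  ∂[1,3,4] = [3,4] − [1,4] + [1,3].
This gives a 10×10 integer matrix of rank 6; reducing to Smith normal form yields diagonal entries (1,1,1,1,1,1).

The boundary map ∂_3: C_3 → C_2 sends each 3-simplex σ to the alternating sum Σ_i (−1)^i (σ with its i-th vertex removed). For instance
  ∂[0,1,2,4] = [1,2,4] − [0,2,4] + [0,1,4] − [0,1,2],
  ∂[1,2,3,4] = [2,3,4] − [1,3,4] + [1,2,4] − [1,2,3].
The 10×5 boundary matrix has rank 4 and Smith normal form diag(1,1,1,1).

Now H_k = ker ∂_k / im ∂_{k+1}, so:

  H_0: rank C_0 − rank ∂_1 = 5 − 4 = 1, and the invariant factors of ∂_1 are all 1, so H_0 ≅ Z.
  H_1: rank ker ∂_1 − rank ∂_2 = (10 − 4) − 6 = 0, and the invariant factors of ∂_2 are all 1, so H_1 ≅ 0.
  H_2: rank ker ∂_2 − rank ∂_3 = (10 − 6) − 4 = 0, and the invariant factors of ∂_3 are all 1, so H_2 ≅ 0.
  H_3: rank ker ∂_3 − rank ∂_4 = (5 − 4) − 0 = 1, and there is no ∂_4, so H_3 ≅ Z.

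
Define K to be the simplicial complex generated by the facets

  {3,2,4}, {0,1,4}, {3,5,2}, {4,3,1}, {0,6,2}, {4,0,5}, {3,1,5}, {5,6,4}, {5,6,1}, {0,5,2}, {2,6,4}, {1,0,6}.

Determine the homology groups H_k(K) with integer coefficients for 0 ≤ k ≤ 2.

Fix the vertex order 0 < 1 < 2 < 3 < 4 < 5 < 6 and write every simplex with vertices in increasing order. Then dim K = 2 and the simplices of K are:

  0-simplices (7): [0], [1], [2], [3], [4], [5], [6]
  1-simplices (18): [0,1], [0,2], [0,4], [0,5], [0,6], [1,3], [1,4], [1,5], [1,6], [2,3], [2,4], [2,5], [2,6], [3,4], [3,5], [4,5], [4,6], [5,6]
  2-simplices (12): [0,1,4], [0,1,6], [0,2,5], [0,2,6], [0,4,5], [1,3,4], [1,3,5], [1,5,6], [2,3,4], [2,3,5], [2,4,6], [4,5,6]

so the chain groups are C_0 ≅ Z^7, C_1 ≅ Z^18, C_2 ≅ Z^12.

Boundary ∂_1: C_1 → C_0 is given by ∂[p,q] = [q] − [p]. For instance
  ∂[2,4] = [4] − [2].
The 7×18 boundary matrix has rank 6 and Smith normal form diag(1,1,1,1,1,1).

Boundary ∂_2: C_2 → C_1 acts by ∂[p,q,r] = [q,r] − [p,r] + [p,q]. For instance
  ∂[2,4,6] = [4,6] − [2,6] + [2,4],
  ∂[2,3,5] = [3,5] − [2,5] + [2,3].
This gives a 18×12 integer matrix of rank 12; reducing to Smith normal form yields diagonal entries (1,1,1,1,1,1,1,1,1,1,1,2).

Now H_k = ker ∂_k / im ∂_{k+1}, so:

  H_0: rank C_0 − rank ∂_1 = 7 − 6 = 1, and the invariant factors of ∂_1 are all 1, so H_0 ≅ Z.
  H_1: rank ker ∂_1 − rank ∂_2 = (18 − 6) − 12 = 0, and ∂_2 has invariant factor 2 > 1, so H_1 ≅ Z/2.
  H_2: rank ker ∂_2 − rank ∂_3 = (12 − 12) − 0 = 0, and there is no ∂_3, so H_2 ≅ 0.

H_0 = Z,  H_1 = Z/2,  H_2 = 0.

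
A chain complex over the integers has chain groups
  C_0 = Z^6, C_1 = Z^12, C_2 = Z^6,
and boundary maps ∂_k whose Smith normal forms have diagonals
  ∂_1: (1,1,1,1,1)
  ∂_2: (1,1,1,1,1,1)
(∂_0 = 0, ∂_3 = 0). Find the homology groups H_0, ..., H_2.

H_0 = Z,  H_1 = Z,  H_2 = 0.

H_0: b_0 = 6 − 0 − 5 = 1; torsion from ∂_1 factors > 1: none. So H_0 = Z.
H_1: b_1 = 12 − 5 − 6 = 1; torsion from ∂_2 factors > 1: none. So H_1 = Z.
H_2: b_2 = 6 − 6 − 0 = 0; torsion from ∂_3 factors > 1: none. So H_2 = 0.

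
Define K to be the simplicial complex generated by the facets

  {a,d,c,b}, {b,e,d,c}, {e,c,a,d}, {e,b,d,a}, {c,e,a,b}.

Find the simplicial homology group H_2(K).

Order the vertices as a < b < c < d < e. Listing each simplex with vertices in this order, K has dimension 3 with simplices:

  0-simplices (5): a, b, c, d, e
  1-simplices (10): ab, ac, ad, ae, bc, bd, be, cd, ce, de
  2-simplices (10): abc, abd, abe, acd, ace, ade, bcd, bce, bde, cde
  3-simplices (5): abcd, abce, abde, acde, bcde

Hence C_0 ≅ Z^5, C_1 ≅ Z^10, C_2 ≅ Z^10, C_3 ≅ Z^5.

∂_1: C_1 → C_0 sends each edge [p,q] (with p < q) to q − p. For instance
  ∂cd = d − c.
This gives a 5×10 integer matrix of rank 4; reducing to Smith normal form yields diagonal entries (1,1,1,1).

The boundary map ∂_2: C_2 → C_1 maps a triangle to the signed sum of its edges. For instance
  ∂bcd = cd − bd + bc,
  ∂ace = ce − ae + ac.
This gives a 10×10 integer matrix of rank 6; reducing to Smith normal form yields diagonal entries (1,1,1,1,1,1).

Boundary ∂_3: C_3 → C_2 sends each 3-simplex σ to the alternating sum Σ_i (−1)^i (σ with its i-th vertex removed). For instance
  ∂abde = bde − ade + abe − abd,
  ∂abce = bce − ace + abe − abc.
The resulting 10×5 matrix has rank 4, and its Smith normal form has invariant factors (1,1,1,1).

Reading off H_k = ker ∂_k / im ∂_{k+1}:

  H_2: rank ker ∂_2 − rank ∂_3 = (10 − 6) − 4 = 0, and the invariant factors of ∂_3 are all 1, so H_2 = 0.

H_2 ≅ 0.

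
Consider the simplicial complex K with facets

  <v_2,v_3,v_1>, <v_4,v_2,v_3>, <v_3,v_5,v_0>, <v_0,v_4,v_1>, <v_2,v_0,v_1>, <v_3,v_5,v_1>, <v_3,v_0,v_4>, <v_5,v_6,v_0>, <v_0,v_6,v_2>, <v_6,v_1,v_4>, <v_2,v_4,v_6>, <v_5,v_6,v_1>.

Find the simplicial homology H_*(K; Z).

Take the total order v_0 < v_1 < v_2 < v_3 < v_4 < v_5 < v_6 on the vertex set. Then K (dimension 2) consists of the simplices:

  0-simplices (7): [v_0], [v_1], [v_2], [v_3], [v_4], [v_5], [v_6]
  1-simplices (18): (18 of them)
  2-simplices (12): (12 of them)

so the chain groups are C_0 ≅ Z^7, C_1 ≅ Z^18, C_2 ≅ Z^12.

∂_1: C_1 → C_0 maps an edge to its endpoints' difference, ∂[p,q] = q − p. For instance
  ∂[v_4,v_6] = [v_6] − [v_4].
The 7×18 boundary matrix has rank 6 and Smith normal form diag(1,1,1,1,1,1).

∂_2: C_2 → C_1 acts by ∂[p,q,r] = [q,r] − [p,r] + [p,q]. For instance
  ∂[v_0,v_3,v_4] = [v_3,v_4] − [v_0,v_4] + [v_0,v_3],
  ∂[v_2,v_4,v_6] = [v_4,v_6] − [v_2,v_6] + [v_2,v_4].
The 18×12 boundary matrix has rank 12 and Smith normal form diag(1,1,1,1,1,1,1,1,1,1,1,2).

Now H_k = ker ∂_k / im ∂_{k+1}, so:

  H_0: rank C_0 − rank ∂_1 = 7 − 6 = 1, and the invariant factors of ∂_1 are all 1, so H_0 = Z.
  H_1: rank ker ∂_1 − rank ∂_2 = (18 − 6) − 12 = 0, and ∂_2 has invariant factor 2 > 1, so H_1 = Z/2.
  H_2: rank ker ∂_2 − rank ∂_3 = (12 − 12) − 0 = 0, and there is no ∂_3, so H_2 = 0.

(K is a triangulation of the real projective plane RP^2.)

H_0 ≅ Z,  H_1 ≅ Z/2,  H_2 = 0.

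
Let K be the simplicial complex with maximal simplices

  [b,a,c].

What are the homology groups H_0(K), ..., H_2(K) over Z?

H_0 ≅ Z,  H_1 = 0,  H_2 = 0.

Fix the vertex order a < b < c and write every simplex with vertices in increasing order. Then dim K = 2 and the simplices of K are:

  0-simplices (3): a, b, c
  1-simplices (3): ab, ac, bc
  2-simplices (1): abc

giving chain groups C_0 ≅ Z^3, C_1 ≅ Z^3, C_2 ≅ Z^1.

∂_1: C_1 → C_0 maps an edge to its endpoints' difference, ∂[p,q] = q − p. For instance
  ∂ab = b − a.
This gives a 3×3 integer matrix of rank 2; reducing to Smith normal form yields diagonal entries (1,1).

Boundary ∂_2: C_2 → C_1 acts by ∂[p,q,r] = [q,r] − [p,r] + [p,q]. For instance
  ∂abc = bc − ac + ab.
This gives a 3×1 integer matrix of rank 1; reducing to Smith normal form yields diagonal entries (1).

Now H_k = ker ∂_k / im ∂_{k+1}, so:

  H_0: rank C_0 − rank ∂_1 = 3 − 2 = 1, and the invariant factors of ∂_1 are all 1, so H_0 ≅ Z.
  H_1: rank ker ∂_1 − rank ∂_2 = (3 − 2) − 1 = 0, and the invariant factors of ∂_2 are all 1, so H_1 ≅ 0.
  H_2: rank ker ∂_2 − rank ∂_3 = (1 − 1) − 0 = 0, and there is no ∂_3, so H_2 ≅ 0.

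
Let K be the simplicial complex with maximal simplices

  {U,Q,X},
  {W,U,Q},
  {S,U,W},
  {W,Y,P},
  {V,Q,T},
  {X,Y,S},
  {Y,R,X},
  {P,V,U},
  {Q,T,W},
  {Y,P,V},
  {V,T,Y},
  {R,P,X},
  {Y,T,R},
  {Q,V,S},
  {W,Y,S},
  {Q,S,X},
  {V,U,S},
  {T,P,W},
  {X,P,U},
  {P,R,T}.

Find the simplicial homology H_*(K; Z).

We work with the vertex ordering P < Q < R < S < T < U < V < W < X < Y. The simplices of K, each written with vertices in increasing order, are:

  0-simplices (10): P, Q, R, S, T, U, V, W, X, Y
  1-simplices (30): PR, PT, PU, PV, PW, PX, PY, QS, QT, QU, QV, QW, QX, RT, RX, RY, SU, SV, SW, SX, SY, TV, TW, TY, UV, UW, UX, VY, WY, XY
  2-simplices (20): PRT, PRX, PTW, PUV, PUX, PVY, PWY, QSV, QSX, QTV, QTW, QUW, QUX, RTY, RXY, SUV, SUW, SWY, SXY, TVY

so the chain groups are C_0 ≅ Z^10, C_1 ≅ Z^30, C_2 ≅ Z^20.

Boundary ∂_1: C_1 → C_0 maps an edge to its endpoints' difference, ∂[p,q] = q − p. For instance
  ∂UX = X − U.
The 10×30 boundary matrix has rank 9 and Smith normal form diag(1,1,1,1,1,1,1,1,1).

The boundary map ∂_2: C_2 → C_1 maps a triangle to the signed sum of its edges. For instance
  ∂PUV = UV − PV + PU,
  ∂QSX = SX − QX + QS.
As a 30×20 matrix over Z this has rank 20, with invariant factors (1,1,1,1,1,1,1,1,1,1,1,1,1,1,1,1,1,1,1,2).

Reading off H_k = ker ∂_k / im ∂_{k+1}:

  H_0: rank C_0 − rank ∂_1 = 10 − 9 = 1, and the invariant factors of ∂_1 are all 1, so H_0 = Z.
  H_1: rank ker ∂_1 − rank ∂_2 = (30 − 9) − 20 = 1, and ∂_2 has invariant factor 2 > 1, so H_1 = Z ⊕ Z/2.
  H_2: rank ker ∂_2 − rank ∂_3 = (20 − 20) − 0 = 0, and there is no ∂_3, so H_2 = 0.

As a check, the Euler characteristic is 10 − 30 + 20 = 0, which agrees with 1 − 1 + 0 = 0.
(K is a triangulation of the Klein bottle.)

H_0 ≅ Z,  H_1 ≅ Z ⊕ Z/2,  H_2 = 0.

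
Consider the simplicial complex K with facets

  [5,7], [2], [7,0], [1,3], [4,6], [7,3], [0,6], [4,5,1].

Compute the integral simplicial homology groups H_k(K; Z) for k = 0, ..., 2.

H_0 = Z^2,  H_1 = Z^2,  H_2 = 0.

We work with the vertex ordering 0 < 1 < 2 < 3 < 4 < 5 < 6 < 7. The simplices of K, each written with vertices in increasing order, are:

  0-simplices (8): [0], [1], [2], [3], [4], [5], [6], [7]
  1-simplices (9): [0,6], [0,7], [1,3], [1,4], [1,5], [3,7], [4,5], [4,6], [5,7]
  2-simplices (1): [1,4,5]

Hence C_0 ≅ Z^8, C_1 ≅ Z^9, C_2 ≅ Z^1.

Boundary ∂_1: C_1 → C_0 is given by ∂[p,q] = [q] − [p].
As a 8×9 matrix over Z this has rank 6, with invariant factors (1,1,1,1,1,1).

The boundary map ∂_2: C_2 → C_1 acts by ∂[p,q,r] = [q,r] − [p,r] + [p,q]. For instance
  ∂[1,4,5] = [4,5] − [1,5] + [1,4].
The 9×1 boundary matrix has rank 1 and Smith normal form diag(1).

Now H_k = ker ∂_k / im ∂_{k+1}, so:

  H_0: rank C_0 − rank ∂_1 = 8 − 6 = 2, and the invariant factors of ∂_1 are all 1, so H_0 ≅ Z^2.
  H_1: rank ker ∂_1 − rank ∂_2 = (9 − 6) − 1 = 2, and the invariant factors of ∂_2 are all 1, so H_1 ≅ Z^2.
  H_2: rank ker ∂_2 − rank ∂_3 = (1 − 1) − 0 = 0, and there is no ∂_3, so H_2 ≅ 0.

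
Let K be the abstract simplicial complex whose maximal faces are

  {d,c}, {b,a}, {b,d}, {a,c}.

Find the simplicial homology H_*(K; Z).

Order the vertices as a < b < c < d. Listing each simplex with vertices in this order, K has dimension 1 with simplices:

  0-simplices (4): a, b, c, d
  1-simplices (4): ab, ac, bd, cd

Hence C_0 ≅ Z^4, C_1 ≅ Z^4.

∂_1: C_1 → C_0 sends each edge [p,q] (with p < q) to q − p.
As a 4×4 matrix over Z this has rank 3, with invariant factors (1,1,1).

Computing H_k = (kernel of ∂_k) / (image of ∂_{k+1}):

  H_0: rank C_0 − rank ∂_1 = 4 − 3 = 1, and the invariant factors of ∂_1 are all 1, so H_0 ≅ Z.
  H_1: rank ker ∂_1 − rank ∂_2 = (4 − 3) − 0 = 1, and there is no ∂_2, so H_1 ≅ Z.

As a check, the Euler characteristic is 4 − 4 = 0, which agrees with 1 − 1 = 0.
(K is a triangulation of the circle S^1.)

H_0 ≅ Z,  H_1 ≅ Z.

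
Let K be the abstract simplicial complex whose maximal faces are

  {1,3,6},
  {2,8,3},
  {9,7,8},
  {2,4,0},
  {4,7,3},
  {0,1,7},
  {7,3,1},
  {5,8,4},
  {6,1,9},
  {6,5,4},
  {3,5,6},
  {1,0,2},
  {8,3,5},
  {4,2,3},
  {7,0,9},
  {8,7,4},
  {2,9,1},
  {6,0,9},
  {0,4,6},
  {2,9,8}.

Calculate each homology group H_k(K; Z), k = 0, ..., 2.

Take the total order 0 < 1 < 2 < 3 < 4 < 5 < 6 < 7 < 8 < 9 on the vertex set. Then K (dimension 2) consists of the simplices:

  0-simplices (10): [0], [1], [2], [3], [4], [5], [6], [7], [8], [9]
  1-simplices (30): (30 of them)
  2-simplices (20): (20 of them)

giving chain groups C_0 ≅ Z^10, C_1 ≅ Z^30, C_2 ≅ Z^20.

Boundary ∂_1: C_1 → C_0 maps an edge to its endpoints' difference, ∂[p,q] = q − p.
The resulting 10×30 matrix has rank 9, and its Smith normal form has invariant factors (1,1,1,1,1,1,1,1,1).

Boundary ∂_2: C_2 → C_1 acts by ∂[p,q,r] = [q,r] − [p,r] + [p,q]. For instance
  ∂[2,3,8] = [3,8] − [2,8] + [2,3],
  ∂[7,8,9] = [8,9] − [7,9] + [7,8].
This gives a 30×20 integer matrix of rank 20; reducing to Smith normal form yields diagonal entries (1,1,1,1,1,1,1,1,1,1,1,1,1,1,1,1,1,1,1,2).

Reading off H_k = ker ∂_k / im ∂_{k+1}:

  H_0: rank C_0 − rank ∂_1 = 10 − 9 = 1, and the invariant factors of ∂_1 are all 1, so H_0 ≅ Z.
  H_1: rank ker ∂_1 − rank ∂_2 = (30 − 9) − 20 = 1, and ∂_2 has invariant factor 2 > 1, so H_1 ≅ Z ⊕ Z/2.
  H_2: rank ker ∂_2 − rank ∂_3 = (20 − 20) − 0 = 0, and there is no ∂_3, so H_2 ≅ 0.

H_0 ≅ Z,  H_1 ≅ Z ⊕ Z/2,  H_2 = 0.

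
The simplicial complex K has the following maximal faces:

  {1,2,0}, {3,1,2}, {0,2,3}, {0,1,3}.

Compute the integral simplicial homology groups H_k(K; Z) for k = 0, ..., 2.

K has 4 vertices, 6 edges, 4 triangles.
rank ∂_0 = 0, rank ∂_1 = 3 ⇒ b_0 = 4 − 0 − 3 = 1; all invariant factors of ∂_1 are 1 so no torsion. So H_0 ≅ Z.
rank ∂_1 = 3, rank ∂_2 = 3 ⇒ b_1 = 6 − 3 − 3 = 0; all invariant factors of ∂_2 are 1 so no torsion. So H_1 ≅ 0.
rank ∂_2 = 3, rank ∂_3 = 0 ⇒ b_2 = 4 − 3 − 0 = 1. So H_2 ≅ Z.

H_0 ≅ Z,  H_1 = 0,  H_2 ≅ Z.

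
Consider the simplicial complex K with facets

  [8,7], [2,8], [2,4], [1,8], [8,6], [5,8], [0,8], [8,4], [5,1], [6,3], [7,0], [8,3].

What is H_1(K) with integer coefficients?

We work with the vertex ordering 0 < 1 < 2 < 3 < 4 < 5 < 6 < 7 < 8. The simplices of K, each written with vertices in increasing order, are:

  0-simplices (9): [0], [1], [2], [3], [4], [5], [6], [7], [8]
  1-simplices (12): [0,7], [0,8], [1,5], [1,8], [2,4], [2,8], [3,6], [3,8], [4,8], [5,8], [6,8], [7,8]

so the chain groups are C_0 ≅ Z^9, C_1 ≅ Z^12.

∂_1: C_1 → C_0 sends each edge [p,q] (with p < q) to q − p.
As a 9×12 matrix over Z this has rank 8, with invariant factors (1,1,1,1,1,1,1,1).

Computing H_k = (kernel of ∂_k) / (image of ∂_{k+1}):

  H_1: rank ker ∂_1 − rank ∂_2 = (12 − 8) − 0 = 4, and there is no ∂_2, so H_1 = Z^4.

H_1 = Z^4.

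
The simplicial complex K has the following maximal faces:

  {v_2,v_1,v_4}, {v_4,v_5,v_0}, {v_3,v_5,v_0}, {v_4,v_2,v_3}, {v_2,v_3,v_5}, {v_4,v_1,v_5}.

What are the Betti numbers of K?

b_0 = 1, b_1 = 1, b_2 = 0.

Fix the vertex order v_0 < v_1 < v_2 < v_3 < v_4 < v_5 and write every simplex with vertices in increasing order. Then dim K = 2 and the simplices of K are:

  0-simplices (6): [v_0], [v_1], [v_2], [v_3], [v_4], [v_5]
  1-simplices (12): [v_0,v_3], [v_0,v_4], [v_0,v_5], [v_1,v_2], [v_1,v_4], [v_1,v_5], [v_2,v_3], [v_2,v_4], [v_2,v_5], [v_3,v_4], [v_3,v_5], [v_4,v_5]
  2-simplices (6): [v_0,v_3,v_5], [v_0,v_4,v_5], [v_1,v_2,v_4], [v_1,v_4,v_5], [v_2,v_3,v_4], [v_2,v_3,v_5]

Hence C_0 ≅ Z^6, C_1 ≅ Z^12, C_2 ≅ Z^6.

The boundary map ∂_1: C_1 → C_0 is given by ∂[p,q] = [q] − [p].
This gives a 6×12 integer matrix of rank 5; reducing to Smith normal form yields diagonal entries (1,1,1,1,1).

∂_2: C_2 → C_1 sends each 2-simplex [p,q,r] to [q,r] − [p,r] + [p,q]. For instance
  ∂[v_2,v_3,v_5] = [v_3,v_5] − [v_2,v_5] + [v_2,v_3],
  ∂[v_0,v_3,v_5] = [v_3,v_5] − [v_0,v_5] + [v_0,v_3].
The resulting 12×6 matrix has rank 6, and its Smith normal form has invariant factors (1,1,1,1,1,1).

Computing H_k = (kernel of ∂_k) / (image of ∂_{k+1}):

  H_0: rank C_0 − rank ∂_1 = 6 − 5 = 1, and the invariant factors of ∂_1 are all 1, so H_0 ≅ Z.
  H_1: rank ker ∂_1 − rank ∂_2 = (12 − 5) − 6 = 1, and the invariant factors of ∂_2 are all 1, so H_1 ≅ Z.
  H_2: rank ker ∂_2 − rank ∂_3 = (6 − 6) − 0 = 0, and there is no ∂_3, so H_2 ≅ 0.

(K is a triangulation of the cylinder S^1 x I.)

Hence the Betti numbers are b_0 = 1, b_1 = 1, b_2 = 0.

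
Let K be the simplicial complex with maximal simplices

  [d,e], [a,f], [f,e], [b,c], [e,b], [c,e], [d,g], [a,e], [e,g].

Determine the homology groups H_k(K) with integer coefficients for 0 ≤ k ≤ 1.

Fix the vertex order a < b < c < d < e < f < g and write every simplex with vertices in increasing order. Then dim K = 1 and the simplices of K are:

  0-simplices (7): a, b, c, d, e, f, g
  1-simplices (9): ae, af, bc, be, ce, de, dg, ef, eg

so the chain groups are C_0 ≅ Z^7, C_1 ≅ Z^9.

Boundary ∂_1: C_1 → C_0 is given by ∂[p,q] = [q] − [p].
This gives a 7×9 integer matrix of rank 6; reducing to Smith normal form yields diagonal entries (1,1,1,1,1,1).

Reading off H_k = ker ∂_k / im ∂_{k+1}:

  H_0: rank C_0 − rank ∂_1 = 7 − 6 = 1, and the invariant factors of ∂_1 are all 1, so H_0 = Z.
  H_1: rank ker ∂_1 − rank ∂_2 = (9 − 6) − 0 = 3, and there is no ∂_2, so H_1 = Z^3.

H_0 = Z,  H_1 = Z^3.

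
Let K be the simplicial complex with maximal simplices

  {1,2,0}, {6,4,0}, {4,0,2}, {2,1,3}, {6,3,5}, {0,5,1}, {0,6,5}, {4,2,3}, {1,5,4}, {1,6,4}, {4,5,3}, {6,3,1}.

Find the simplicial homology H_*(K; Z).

H_0 = Z,  H_1 = Z/2,  H_2 = 0.

K has 7 vertices, 18 edges, 12 triangles.
rank ∂_0 = 0, rank ∂_1 = 6 ⇒ b_0 = 7 − 0 − 6 = 1; all invariant factors of ∂_1 are 1 so no torsion. So H_0 = Z.
rank ∂_1 = 6, rank ∂_2 = 12 ⇒ b_1 = 18 − 6 − 12 = 0; ∂_2 has invariant factor(s) [2] giving torsion. So H_1 = Z/2.
rank ∂_2 = 12, rank ∂_3 = 0 ⇒ b_2 = 12 − 12 − 0 = 0. So H_2 = 0.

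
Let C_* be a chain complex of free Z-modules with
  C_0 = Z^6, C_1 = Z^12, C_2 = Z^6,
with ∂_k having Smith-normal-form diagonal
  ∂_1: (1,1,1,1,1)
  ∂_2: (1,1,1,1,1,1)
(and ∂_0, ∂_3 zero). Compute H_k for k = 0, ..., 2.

H_0: b_0 = 6 − 0 − 5 = 1; torsion from ∂_1 factors > 1: none. So H_0 ≅ Z.
H_1: b_1 = 12 − 5 − 6 = 1; torsion from ∂_2 factors > 1: none. So H_1 ≅ Z.
H_2: b_2 = 6 − 6 − 0 = 0; torsion from ∂_3 factors > 1: none. So H_2 ≅ 0.

H_0 ≅ Z,  H_1 ≅ Z,  H_2 = 0.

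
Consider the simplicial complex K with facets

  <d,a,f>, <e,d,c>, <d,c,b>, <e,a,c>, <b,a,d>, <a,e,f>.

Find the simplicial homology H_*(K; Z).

H_0 = Z,  H_1 = Z,  H_2 = 0.

Take the total order a < b < c < d < e < f on the vertex set. Then K (dimension 2) consists of the simplices:

  0-simplices (6): a, b, c, d, e, f
  1-simplices (12): ab, ac, ad, ae, af, bc, bd, cd, ce, de, df, ef
  2-simplices (6): abd, ace, adf, aef, bcd, cde

so the chain groups are C_0 ≅ Z^6, C_1 ≅ Z^12, C_2 ≅ Z^6.

∂_1: C_1 → C_0 maps an edge to its endpoints' difference, ∂[p,q] = q − p.
The resulting 6×12 matrix has rank 5, and its Smith normal form has invariant factors (1,1,1,1,1).

Boundary ∂_2: C_2 → C_1 maps a triangle to the signed sum of its edges. For instance
  ∂abd = bd − ad + ab,
  ∂adf = df − af + ad.
As a 12×6 matrix over Z this has rank 6, with invariant factors (1,1,1,1,1,1).

Reading off H_k = ker ∂_k / im ∂_{k+1}:

  H_0: rank C_0 − rank ∂_1 = 6 − 5 = 1, and the invariant factors of ∂_1 are all 1, so H_0 ≅ Z.
  H_1: rank ker ∂_1 − rank ∂_2 = (12 − 5) − 6 = 1, and the invariant factors of ∂_2 are all 1, so H_1 ≅ Z.
  H_2: rank ker ∂_2 − rank ∂_3 = (6 − 6) − 0 = 0, and there is no ∂_3, so H_2 ≅ 0.

As a check, the Euler characteristic is 6 − 12 + 6 = 0, which agrees with 1 − 1 + 0 = 0.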